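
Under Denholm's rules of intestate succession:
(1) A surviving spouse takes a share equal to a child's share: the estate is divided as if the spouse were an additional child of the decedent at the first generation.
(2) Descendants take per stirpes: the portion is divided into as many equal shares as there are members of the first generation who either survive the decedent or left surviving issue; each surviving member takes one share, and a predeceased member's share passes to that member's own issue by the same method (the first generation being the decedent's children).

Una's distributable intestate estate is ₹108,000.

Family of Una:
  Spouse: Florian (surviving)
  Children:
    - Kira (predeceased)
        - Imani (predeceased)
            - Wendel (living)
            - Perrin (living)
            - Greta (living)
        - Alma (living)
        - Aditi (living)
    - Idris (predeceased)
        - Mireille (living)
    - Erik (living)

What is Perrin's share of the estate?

Perrin receives ₹3,000.

The spouse counts as an additional share at the children's level, so there are 4 primary shares of ₹27,000. Florian takes one such share (₹27,000).
The children's combined portion (₹81,000) is divided into 3 shares of ₹27,000: Erik takes ₹27,000; Kira's ₹27,000 share passes to Kira's issue; Idris's ₹27,000 share passes to Idris's issue.
Kira's share (₹27,000) is divided into 3 shares of ₹9,000: Alma and Aditi each take ₹9,000; Imani's ₹9,000 share passes to Imani's issue.
Imani's share (₹9,000) is divided into 3 shares of ₹3,000: Wendel, Perrin, and Greta each take ₹3,000.
Idris's share (₹27,000) passes entirely to Mireille.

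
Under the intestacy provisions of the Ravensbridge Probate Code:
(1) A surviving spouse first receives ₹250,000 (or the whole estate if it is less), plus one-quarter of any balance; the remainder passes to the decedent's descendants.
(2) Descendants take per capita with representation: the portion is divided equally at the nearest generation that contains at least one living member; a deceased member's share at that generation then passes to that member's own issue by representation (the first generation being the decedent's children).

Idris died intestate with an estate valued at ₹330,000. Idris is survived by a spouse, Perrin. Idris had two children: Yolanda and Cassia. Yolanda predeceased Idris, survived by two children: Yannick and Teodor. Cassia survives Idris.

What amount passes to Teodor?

Perrin first takes ₹250,000, leaving a balance of ₹80,000. Perrin then takes one-quarter of the balance (₹20,000), for a total of ₹270,000. The remaining ₹60,000 passes to the descendants.
The descendants' portion (₹60,000) is divided into 2 shares of ₹30,000: Cassia takes ₹30,000; Yolanda's ₹30,000 share passes to Yolanda's issue.
Yolanda's share (₹30,000) is divided into 2 shares of ₹15,000: Yannick and Teodor each take ₹15,000.

Teodor receives ₹15,000.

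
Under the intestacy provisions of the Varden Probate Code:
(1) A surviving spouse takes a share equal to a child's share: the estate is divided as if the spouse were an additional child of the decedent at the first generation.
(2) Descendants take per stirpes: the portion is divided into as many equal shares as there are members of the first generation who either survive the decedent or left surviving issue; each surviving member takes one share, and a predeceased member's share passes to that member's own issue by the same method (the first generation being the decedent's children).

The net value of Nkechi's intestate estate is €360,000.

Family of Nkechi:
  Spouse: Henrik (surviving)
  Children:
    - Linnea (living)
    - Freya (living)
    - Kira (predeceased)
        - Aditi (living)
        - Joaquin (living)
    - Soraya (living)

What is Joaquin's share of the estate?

The spouse counts as an additional share at the children's level, so there are 5 primary shares of €72,000. Henrik takes one such share (€72,000).
The children's combined portion (€288,000) is divided into 4 shares of €72,000: Linnea, Freya, and Soraya each take €72,000; Kira's €72,000 share passes to Kira's issue.
Kira's share (€72,000) is divided into 2 shares of €36,000: Aditi and Joaquin each take €36,000.

Joaquin receives €36,000.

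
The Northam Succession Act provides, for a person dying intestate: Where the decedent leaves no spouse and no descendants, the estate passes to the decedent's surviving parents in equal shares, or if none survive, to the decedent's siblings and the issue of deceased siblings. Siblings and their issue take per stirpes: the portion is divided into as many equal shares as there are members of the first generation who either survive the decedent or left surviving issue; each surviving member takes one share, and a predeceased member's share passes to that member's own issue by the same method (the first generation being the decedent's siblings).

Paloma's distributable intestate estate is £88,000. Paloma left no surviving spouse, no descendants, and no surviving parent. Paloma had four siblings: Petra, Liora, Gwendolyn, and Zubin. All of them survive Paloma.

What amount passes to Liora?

Liora receives £22,000.

The entire £88,000 passes to the siblings and their issue.
That amount (£88,000) is divided into 4 shares of £22,000: Petra, Liora, Gwendolyn, and Zubin each take £22,000.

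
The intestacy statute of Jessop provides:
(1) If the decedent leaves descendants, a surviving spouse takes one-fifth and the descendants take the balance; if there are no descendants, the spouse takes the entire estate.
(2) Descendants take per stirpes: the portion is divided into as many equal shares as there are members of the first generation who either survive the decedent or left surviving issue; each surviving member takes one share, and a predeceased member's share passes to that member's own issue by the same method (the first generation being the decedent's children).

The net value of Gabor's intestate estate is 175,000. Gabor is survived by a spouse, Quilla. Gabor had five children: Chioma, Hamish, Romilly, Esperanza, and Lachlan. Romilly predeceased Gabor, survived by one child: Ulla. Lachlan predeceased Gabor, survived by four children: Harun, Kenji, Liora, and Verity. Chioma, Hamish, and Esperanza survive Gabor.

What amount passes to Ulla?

Quilla takes one-fifth of 175,000 = 35,000. The remaining 140,000 passes to the descendants.
The descendants' portion (140,000) is divided into 5 shares of 28,000: Chioma, Hamish, and Esperanza each take 28,000; Romilly's 28,000 share passes to Romilly's issue; Lachlan's 28,000 share passes to Lachlan's issue.
Romilly's share (28,000) passes entirely to Ulla.
Lachlan's share (28,000) is divided into 4 shares of 7,000: Harun, Kenji, Liora, and Verity each take 7,000.

Ulla receives 28,000.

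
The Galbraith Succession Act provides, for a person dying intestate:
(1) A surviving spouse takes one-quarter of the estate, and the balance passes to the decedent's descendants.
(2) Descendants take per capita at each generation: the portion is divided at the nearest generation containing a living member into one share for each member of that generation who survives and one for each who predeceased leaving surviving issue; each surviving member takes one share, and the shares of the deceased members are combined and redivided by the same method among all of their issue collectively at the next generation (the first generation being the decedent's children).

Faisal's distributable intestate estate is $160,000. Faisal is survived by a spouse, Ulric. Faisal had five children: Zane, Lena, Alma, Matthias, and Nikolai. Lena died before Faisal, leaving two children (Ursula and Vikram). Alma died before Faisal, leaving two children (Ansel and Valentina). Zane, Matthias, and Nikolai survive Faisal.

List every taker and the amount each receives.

Ulric takes one-quarter of $160,000 = $40,000. The remaining $120,000 passes to the descendants.
The descendants' portion ($120,000) is divided at the children's generation into 5 shares of $24,000. Zane, Matthias, and Nikolai each take $24,000. The 2 shares of the deceased (Lena and Alma) are combined into a pool of $48,000.
That pool ($48,000) is divided at the grandchildren's generation equally among Ursula, Vikram, Ansel, and Valentina: $12,000 each.

Ulric: $40,000; Zane: $24,000; Ursula: $12,000; Vikram: $12,000; Ansel: $12,000; Valentina: $12,000; Matthias: $24,000; Nikolai: $24,000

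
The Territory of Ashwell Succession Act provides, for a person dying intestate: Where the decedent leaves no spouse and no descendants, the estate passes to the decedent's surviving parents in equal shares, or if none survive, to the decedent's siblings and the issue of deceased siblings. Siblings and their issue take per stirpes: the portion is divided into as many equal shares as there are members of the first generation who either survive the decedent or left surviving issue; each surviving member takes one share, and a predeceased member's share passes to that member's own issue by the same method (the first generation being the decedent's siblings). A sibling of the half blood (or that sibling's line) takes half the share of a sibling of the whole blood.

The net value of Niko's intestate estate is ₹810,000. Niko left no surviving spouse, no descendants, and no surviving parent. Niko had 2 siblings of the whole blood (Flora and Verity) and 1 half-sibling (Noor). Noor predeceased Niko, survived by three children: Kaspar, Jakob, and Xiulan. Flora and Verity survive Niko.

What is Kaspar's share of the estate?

The entire ₹810,000 passes to the siblings and their issue.
Counting each half-blood sibling's line as half a unit, there are 5/2 units in ₹810,000, so one unit is ₹324,000. Whole-blood lines (Flora and Verity) take ₹324,000 each; half-blood lines (Noor) take ₹162,000 each.
Noor's share (₹162,000) is divided into 3 shares of ₹54,000: Kaspar, Jakob, and Xiulan each take ₹54,000.

Kaspar receives ₹54,000.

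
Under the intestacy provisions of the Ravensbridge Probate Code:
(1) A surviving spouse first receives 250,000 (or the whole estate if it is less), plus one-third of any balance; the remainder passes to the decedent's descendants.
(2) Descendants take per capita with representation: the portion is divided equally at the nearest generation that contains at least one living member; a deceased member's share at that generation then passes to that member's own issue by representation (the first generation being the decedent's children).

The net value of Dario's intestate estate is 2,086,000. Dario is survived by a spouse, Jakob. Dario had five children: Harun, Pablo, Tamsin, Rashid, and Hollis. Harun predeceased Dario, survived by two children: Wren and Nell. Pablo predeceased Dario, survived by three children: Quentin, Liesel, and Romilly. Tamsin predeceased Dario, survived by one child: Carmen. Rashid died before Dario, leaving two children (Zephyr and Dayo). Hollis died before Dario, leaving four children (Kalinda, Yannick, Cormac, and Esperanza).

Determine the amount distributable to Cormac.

Cormac receives 102,000.

Jakob first takes 250,000, leaving a balance of 1,836,000. Jakob then takes one-third of the balance (612,000), for a total of 862,000. The remaining 1,224,000 passes to the descendants.
No child survives, so the initial division is made at the grandchildren's generation.
The descendants' portion (1,224,000) is divided into 12 shares of 102,000: Wren, Nell, Quentin, Liesel, Romilly, Carmen, Zephyr, Dayo, Kalinda, Yannick, Cormac, and Esperanza each take 102,000.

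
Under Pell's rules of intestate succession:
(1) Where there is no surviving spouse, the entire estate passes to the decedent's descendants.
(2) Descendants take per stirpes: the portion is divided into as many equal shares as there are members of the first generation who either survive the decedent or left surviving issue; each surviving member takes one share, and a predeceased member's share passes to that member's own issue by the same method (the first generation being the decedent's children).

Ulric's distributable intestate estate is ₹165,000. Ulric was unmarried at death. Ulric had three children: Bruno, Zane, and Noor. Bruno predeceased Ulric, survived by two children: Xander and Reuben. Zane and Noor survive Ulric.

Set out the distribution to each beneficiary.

Xander: ₹27,500; Reuben: ₹27,500; Zane: ₹55,000; Noor: ₹55,000

The entire ₹165,000 passes to the descendants.
That amount (₹165,000) is divided into 3 shares of ₹55,000: Zane and Noor each take ₹55,000; Bruno's ₹55,000 share passes to Bruno's issue.
Bruno's share (₹55,000) is divided into 2 shares of ₹27,500: Xander and Reuben each take ₹27,500.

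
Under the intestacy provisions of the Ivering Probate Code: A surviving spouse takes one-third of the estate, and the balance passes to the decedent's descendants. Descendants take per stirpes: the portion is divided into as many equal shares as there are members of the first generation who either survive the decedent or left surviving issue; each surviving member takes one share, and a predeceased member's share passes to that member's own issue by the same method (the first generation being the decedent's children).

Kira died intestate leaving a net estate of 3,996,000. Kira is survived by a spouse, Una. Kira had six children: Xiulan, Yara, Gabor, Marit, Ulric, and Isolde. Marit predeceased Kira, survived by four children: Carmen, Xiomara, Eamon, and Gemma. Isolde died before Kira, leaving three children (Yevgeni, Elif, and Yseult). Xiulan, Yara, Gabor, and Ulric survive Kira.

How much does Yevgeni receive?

Una takes one-third of 3,996,000 = 1,332,000. The remaining 2,664,000 passes to the descendants.
The descendants' portion (2,664,000) is divided into 6 shares of 444,000: Xiulan, Yara, Gabor, and Ulric each take 444,000; Marit's 444,000 share passes to Marit's issue; Isolde's 444,000 share passes to Isolde's issue.
Marit's share (444,000) is divided into 4 shares of 111,000: Carmen, Xiomara, Eamon, and Gemma each take 111,000.
Isolde's share (444,000) is divided into 3 shares of 148,000: Yevgeni, Elif, and Yseult each take 148,000.

Yevgeni receives 148,000.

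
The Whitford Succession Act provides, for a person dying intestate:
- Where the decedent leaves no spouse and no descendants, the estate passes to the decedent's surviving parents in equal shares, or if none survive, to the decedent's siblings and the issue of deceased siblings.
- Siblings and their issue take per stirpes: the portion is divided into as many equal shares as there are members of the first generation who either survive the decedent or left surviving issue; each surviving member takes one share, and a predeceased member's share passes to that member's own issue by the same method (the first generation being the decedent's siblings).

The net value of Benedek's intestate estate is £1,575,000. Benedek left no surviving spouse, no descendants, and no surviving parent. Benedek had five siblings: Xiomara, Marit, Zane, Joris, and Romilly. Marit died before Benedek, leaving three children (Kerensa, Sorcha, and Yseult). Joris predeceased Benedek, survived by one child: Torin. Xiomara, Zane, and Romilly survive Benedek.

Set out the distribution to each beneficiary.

The entire £1,575,000 passes to the siblings and their issue.
That amount (£1,575,000) is divided into 5 shares of £315,000: Xiomara, Zane, and Romilly each take £315,000; Marit's £315,000 share passes to Marit's issue; Joris's £315,000 share passes to Joris's issue.
Marit's share (£315,000) is divided into 3 shares of £105,000: Kerensa, Sorcha, and Yseult each take £105,000.
Joris's share (£315,000) passes entirely to Torin.

Xiomara: £315,000; Kerensa: £105,000; Sorcha: £105,000; Yseult: £105,000; Zane: £315,000; Torin: £315,000; Romilly: £315,000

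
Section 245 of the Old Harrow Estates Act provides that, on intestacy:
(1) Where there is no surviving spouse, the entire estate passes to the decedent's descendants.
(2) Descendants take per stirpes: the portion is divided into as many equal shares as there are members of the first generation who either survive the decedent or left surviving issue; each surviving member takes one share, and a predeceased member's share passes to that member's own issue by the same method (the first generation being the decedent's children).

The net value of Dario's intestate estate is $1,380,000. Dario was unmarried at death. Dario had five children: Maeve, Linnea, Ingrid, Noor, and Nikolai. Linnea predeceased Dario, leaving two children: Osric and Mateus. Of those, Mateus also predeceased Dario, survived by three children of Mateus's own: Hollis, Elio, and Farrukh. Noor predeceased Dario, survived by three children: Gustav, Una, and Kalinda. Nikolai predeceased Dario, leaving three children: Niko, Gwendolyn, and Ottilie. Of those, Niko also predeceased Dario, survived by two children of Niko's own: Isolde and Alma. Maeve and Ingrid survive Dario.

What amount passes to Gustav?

Gustav receives $92,000.

The entire $1,380,000 passes to the descendants.
That amount ($1,380,000) is divided into 5 shares of $276,000: Maeve and Ingrid each take $276,000; Linnea's $276,000 share passes to Linnea's issue; Noor's $276,000 share passes to Noor's issue; Nikolai's $276,000 share passes to Nikolai's issue.
Linnea's share ($276,000) is divided into 2 shares of $138,000: Osric takes $138,000; Mateus's $138,000 share passes to Mateus's issue.
Mateus's share ($138,000) is divided into 3 shares of $46,000: Hollis, Elio, and Farrukh each take $46,000.
Noor's share ($276,000) is divided into 3 shares of $92,000: Gustav, Una, and Kalinda each take $92,000.
Nikolai's share ($276,000) is divided into 3 shares of $92,000: Gwendolyn and Ottilie each take $92,000; Niko's $92,000 share passes to Niko's issue.
Niko's share ($92,000) is divided into 2 shares of $46,000: Isolde and Alma each take $46,000.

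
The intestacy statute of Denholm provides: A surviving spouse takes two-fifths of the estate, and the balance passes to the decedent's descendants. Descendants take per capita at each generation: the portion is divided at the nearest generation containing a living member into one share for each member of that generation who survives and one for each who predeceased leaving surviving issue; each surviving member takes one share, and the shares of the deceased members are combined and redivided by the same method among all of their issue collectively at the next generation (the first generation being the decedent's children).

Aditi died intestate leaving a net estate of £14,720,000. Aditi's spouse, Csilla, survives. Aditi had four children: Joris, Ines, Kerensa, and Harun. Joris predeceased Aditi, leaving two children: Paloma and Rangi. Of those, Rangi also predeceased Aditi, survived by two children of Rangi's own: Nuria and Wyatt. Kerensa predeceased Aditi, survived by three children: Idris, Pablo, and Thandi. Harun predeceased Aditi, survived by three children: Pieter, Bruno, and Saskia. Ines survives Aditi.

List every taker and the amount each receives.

Csilla takes two-fifths of £14,720,000 = £5,888,000. The remaining £8,832,000 passes to the descendants.
The descendants' portion (£8,832,000) is divided at the children's generation into 4 shares of £2,208,000. Ines takes £2,208,000. The 3 shares of the deceased (Joris, Kerensa, and Harun) are combined into a pool of £6,624,000.
That pool (£6,624,000) is divided at the grandchildren's generation into 8 shares of £828,000. Paloma, Idris, Pablo, Thandi, Pieter, Bruno, and Saskia each take £828,000. The remaining share for the deceased Rangi (£828,000) is carried to the next generation.
That pool (£828,000) is divided at the great-grandchildren's generation equally among Nuria and Wyatt: £414,000 each.

Csilla: £5,888,000; Paloma: £828,000; Nuria: £414,000; Wyatt: £414,000; Ines: £2,208,000; Idris: £828,000; Pablo: £828,000; Thandi: £828,000; Pieter: £828,000; Bruno: £828,000; Saskia: £828,000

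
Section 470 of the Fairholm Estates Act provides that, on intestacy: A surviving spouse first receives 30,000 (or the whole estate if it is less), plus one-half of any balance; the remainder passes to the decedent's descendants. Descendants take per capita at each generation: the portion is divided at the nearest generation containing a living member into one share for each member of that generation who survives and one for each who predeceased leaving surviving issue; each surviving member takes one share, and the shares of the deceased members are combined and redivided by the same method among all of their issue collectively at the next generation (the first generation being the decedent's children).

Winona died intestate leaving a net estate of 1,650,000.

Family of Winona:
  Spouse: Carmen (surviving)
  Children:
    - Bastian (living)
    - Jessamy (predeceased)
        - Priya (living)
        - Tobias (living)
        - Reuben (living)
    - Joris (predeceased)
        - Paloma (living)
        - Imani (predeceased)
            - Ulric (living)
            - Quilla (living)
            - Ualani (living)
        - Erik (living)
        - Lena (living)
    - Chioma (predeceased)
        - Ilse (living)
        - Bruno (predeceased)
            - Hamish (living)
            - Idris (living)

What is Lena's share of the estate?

Carmen first takes 30,000, leaving a balance of 1,620,000. Carmen then takes one-half of the balance (810,000), for a total of 840,000. The remaining 810,000 passes to the descendants.
The descendants' portion (810,000) is divided at the children's generation into 4 shares of 202,500. Bastian takes 202,500. The 3 shares of the deceased (Jessamy, Joris, and Chioma) are combined into a pool of 607,500.
That pool (607,500) is divided at the grandchildren's generation into 9 shares of 67,500. Priya, Tobias, Reuben, Paloma, Erik, Lena, and Ilse each take 67,500. The 2 shares of the deceased (Imani and Bruno) are combined into a pool of 135,000.
That pool (135,000) is divided at the great-grandchildren's generation equally among Ulric, Quilla, Ualani, Hamish, and Idris: 27,000 each.

Lena receives 67,500.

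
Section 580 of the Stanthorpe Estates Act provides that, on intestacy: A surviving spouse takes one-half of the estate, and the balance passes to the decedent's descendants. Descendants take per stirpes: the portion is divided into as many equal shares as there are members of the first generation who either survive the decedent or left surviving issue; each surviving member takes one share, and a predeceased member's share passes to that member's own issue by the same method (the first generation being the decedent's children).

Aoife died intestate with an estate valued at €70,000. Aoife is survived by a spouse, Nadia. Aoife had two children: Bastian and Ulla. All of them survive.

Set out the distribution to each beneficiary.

Nadia: €35,000; Bastian: €17,500; Ulla: €17,500

Nadia takes one-half of €70,000 = €35,000. The remaining €35,000 passes to the descendants.
The descendants' portion (€35,000) is divided into 2 shares of €17,500: Bastian and Ulla each take €17,500.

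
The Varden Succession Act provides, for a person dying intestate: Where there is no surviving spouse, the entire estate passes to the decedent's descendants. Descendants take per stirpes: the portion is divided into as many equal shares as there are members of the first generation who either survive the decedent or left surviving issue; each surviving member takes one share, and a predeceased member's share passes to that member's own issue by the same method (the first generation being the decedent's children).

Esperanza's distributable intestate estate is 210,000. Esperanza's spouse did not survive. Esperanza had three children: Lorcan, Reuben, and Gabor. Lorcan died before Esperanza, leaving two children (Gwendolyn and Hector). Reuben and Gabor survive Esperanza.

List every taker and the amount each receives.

Gwendolyn: 35,000; Hector: 35,000; Reuben: 70,000; Gabor: 70,000

The entire 210,000 passes to the descendants.
That amount (210,000) is divided into 3 shares of 70,000: Reuben and Gabor each take 70,000; Lorcan's 70,000 share passes to Lorcan's issue.
Lorcan's share (70,000) is divided into 2 shares of 35,000: Gwendolyn and Hector each take 35,000.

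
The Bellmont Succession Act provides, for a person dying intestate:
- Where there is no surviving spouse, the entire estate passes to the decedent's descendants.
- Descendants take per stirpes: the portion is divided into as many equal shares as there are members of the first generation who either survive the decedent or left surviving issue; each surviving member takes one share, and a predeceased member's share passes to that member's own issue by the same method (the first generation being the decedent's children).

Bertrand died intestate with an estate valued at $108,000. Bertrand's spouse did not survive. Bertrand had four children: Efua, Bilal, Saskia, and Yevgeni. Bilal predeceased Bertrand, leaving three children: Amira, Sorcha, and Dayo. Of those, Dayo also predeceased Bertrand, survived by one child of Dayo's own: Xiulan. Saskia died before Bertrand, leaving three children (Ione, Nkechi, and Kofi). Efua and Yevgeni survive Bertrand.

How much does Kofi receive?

Kofi receives $9,000.

The entire $108,000 passes to the descendants.
That amount ($108,000) is divided into 4 shares of $27,000: Efua and Yevgeni each take $27,000; Bilal's $27,000 share passes to Bilal's issue; Saskia's $27,000 share passes to Saskia's issue.
Bilal's share ($27,000) is divided into 3 shares of $9,000: Amira and Sorcha each take $9,000; Dayo's $9,000 share passes to Dayo's issue.
Dayo's share ($9,000) passes entirely to Xiulan.
Saskia's share ($27,000) is divided into 3 shares of $9,000: Ione, Nkechi, and Kofi each take $9,000.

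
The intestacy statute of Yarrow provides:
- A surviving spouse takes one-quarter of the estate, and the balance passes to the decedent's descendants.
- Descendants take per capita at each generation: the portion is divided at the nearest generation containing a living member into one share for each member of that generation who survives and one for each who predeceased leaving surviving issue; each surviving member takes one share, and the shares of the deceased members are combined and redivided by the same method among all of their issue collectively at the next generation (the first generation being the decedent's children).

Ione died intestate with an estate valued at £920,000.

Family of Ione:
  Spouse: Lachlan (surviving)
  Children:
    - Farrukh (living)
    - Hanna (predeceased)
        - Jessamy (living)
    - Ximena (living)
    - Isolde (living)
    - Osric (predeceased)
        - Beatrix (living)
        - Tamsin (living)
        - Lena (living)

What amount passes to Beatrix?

Beatrix receives £69,000.

Lachlan takes one-quarter of £920,000 = £230,000. The remaining £690,000 passes to the descendants.
The descendants' portion (£690,000) is divided at the children's generation into 5 shares of £138,000. Farrukh, Ximena, and Isolde each take £138,000. The 2 shares of the deceased (Hanna and Osric) are combined into a pool of £276,000.
That pool (£276,000) is divided at the grandchildren's generation equally among Jessamy, Beatrix, Tamsin, and Lena: £69,000 each.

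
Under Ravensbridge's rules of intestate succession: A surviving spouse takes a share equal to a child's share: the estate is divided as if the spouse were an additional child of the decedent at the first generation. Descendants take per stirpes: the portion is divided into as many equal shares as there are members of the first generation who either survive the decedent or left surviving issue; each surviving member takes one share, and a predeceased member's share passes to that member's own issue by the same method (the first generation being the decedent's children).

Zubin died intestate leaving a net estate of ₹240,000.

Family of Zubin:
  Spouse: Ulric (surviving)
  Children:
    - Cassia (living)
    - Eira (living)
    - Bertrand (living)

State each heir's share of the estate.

Ulric: ₹60,000; Cassia: ₹60,000; Eira: ₹60,000; Bertrand: ₹60,000

The spouse counts as an additional share at the children's level, so there are 4 primary shares of ₹60,000. Ulric takes one such share (₹60,000).
The children's combined portion (₹180,000) is divided into 3 shares of ₹60,000: Cassia, Eira, and Bertrand each take ₹60,000.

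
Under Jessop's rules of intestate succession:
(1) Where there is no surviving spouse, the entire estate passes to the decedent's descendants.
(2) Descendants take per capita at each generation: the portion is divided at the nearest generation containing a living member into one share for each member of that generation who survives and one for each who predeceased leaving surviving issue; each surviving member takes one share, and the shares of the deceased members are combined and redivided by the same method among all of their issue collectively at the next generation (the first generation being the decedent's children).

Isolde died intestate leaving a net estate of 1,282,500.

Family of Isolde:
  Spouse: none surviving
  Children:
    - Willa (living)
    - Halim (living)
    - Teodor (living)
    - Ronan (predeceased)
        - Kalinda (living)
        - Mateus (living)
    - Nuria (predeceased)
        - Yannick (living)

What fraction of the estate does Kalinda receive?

The entire 1,282,500 passes to the descendants.
That amount (1,282,500) is divided at the children's generation into 5 shares of 256,500. Willa, Halim, and Teodor each take 256,500. The 2 shares of the deceased (Ronan and Nuria) are combined into a pool of 513,000.
That pool (513,000) is divided at the grandchildren's generation equally among Kalinda, Mateus, and Yannick: 171,000 each.

Kalinda receives 2/15 of the estate.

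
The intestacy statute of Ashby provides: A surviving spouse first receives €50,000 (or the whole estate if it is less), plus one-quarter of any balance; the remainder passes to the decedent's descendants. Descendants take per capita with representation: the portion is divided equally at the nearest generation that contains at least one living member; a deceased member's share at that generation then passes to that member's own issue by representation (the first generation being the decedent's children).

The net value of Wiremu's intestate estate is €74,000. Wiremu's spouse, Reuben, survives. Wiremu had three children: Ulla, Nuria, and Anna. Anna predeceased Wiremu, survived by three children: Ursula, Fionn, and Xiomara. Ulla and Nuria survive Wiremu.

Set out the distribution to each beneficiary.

Reuben: €56,000; Ulla: €6,000; Nuria: €6,000; Ursula: €2,000; Fionn: €2,000; Xiomara: €2,000

Reuben first takes €50,000, leaving a balance of €24,000. Reuben then takes one-quarter of the balance (€6,000), for a total of €56,000. The remaining €18,000 passes to the descendants.
The descendants' portion (€18,000) is divided into 3 shares of €6,000: Ulla and Nuria each take €6,000; Anna's €6,000 share passes to Anna's issue.
Anna's share (€6,000) is divided into 3 shares of €2,000: Ursula, Fionn, and Xiomara each take €2,000.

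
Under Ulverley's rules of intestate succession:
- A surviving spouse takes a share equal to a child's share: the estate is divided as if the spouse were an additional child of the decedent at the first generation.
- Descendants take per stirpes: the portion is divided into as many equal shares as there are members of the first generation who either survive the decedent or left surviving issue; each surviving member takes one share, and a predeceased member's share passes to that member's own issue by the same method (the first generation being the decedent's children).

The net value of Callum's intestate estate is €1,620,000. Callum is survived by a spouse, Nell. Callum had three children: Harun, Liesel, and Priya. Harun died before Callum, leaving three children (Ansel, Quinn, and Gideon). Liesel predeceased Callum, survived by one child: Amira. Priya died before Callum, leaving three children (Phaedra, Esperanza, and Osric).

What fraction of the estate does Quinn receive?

The spouse counts as an additional share at the children's level, so there are 4 primary shares of €405,000. Nell takes one such share (€405,000).
The children's combined portion (€1,215,000) is divided into 3 shares of €405,000: Harun's €405,000 share passes to Harun's issue; Liesel's €405,000 share passes to Liesel's issue; Priya's €405,000 share passes to Priya's issue.
Harun's share (€405,000) is divided into 3 shares of €135,000: Ansel, Quinn, and Gideon each take €135,000.
Liesel's share (€405,000) passes entirely to Amira.
Priya's share (€405,000) is divided into 3 shares of €135,000: Phaedra, Esperanza, and Osric each take €135,000.

Quinn receives 1/12 of the estate.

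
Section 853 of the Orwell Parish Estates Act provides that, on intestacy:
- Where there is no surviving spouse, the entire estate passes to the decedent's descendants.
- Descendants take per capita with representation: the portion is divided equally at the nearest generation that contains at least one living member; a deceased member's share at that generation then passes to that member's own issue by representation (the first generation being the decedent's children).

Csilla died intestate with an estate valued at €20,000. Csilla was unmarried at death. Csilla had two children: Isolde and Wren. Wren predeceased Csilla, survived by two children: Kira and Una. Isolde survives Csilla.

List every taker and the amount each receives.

The entire €20,000 passes to the descendants.
That amount (€20,000) is divided into 2 shares of €10,000: Isolde takes €10,000; Wren's €10,000 share passes to Wren's issue.
Wren's share (€10,000) is divided into 2 shares of €5,000: Kira and Una each take €5,000.

Isolde: €10,000; Kira: €5,000; Una: €5,000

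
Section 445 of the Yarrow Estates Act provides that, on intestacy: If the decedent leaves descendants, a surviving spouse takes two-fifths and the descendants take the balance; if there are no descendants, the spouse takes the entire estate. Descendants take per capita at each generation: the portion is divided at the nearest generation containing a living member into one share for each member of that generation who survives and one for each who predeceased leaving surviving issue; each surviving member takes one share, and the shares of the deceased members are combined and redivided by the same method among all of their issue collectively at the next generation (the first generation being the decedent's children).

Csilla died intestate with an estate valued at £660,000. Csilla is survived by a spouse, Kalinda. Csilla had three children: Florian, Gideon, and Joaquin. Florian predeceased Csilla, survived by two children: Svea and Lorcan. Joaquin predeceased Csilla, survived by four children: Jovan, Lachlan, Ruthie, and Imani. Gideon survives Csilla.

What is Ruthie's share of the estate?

Kalinda takes two-fifths of £660,000 = £264,000. The remaining £396,000 passes to the descendants.
The descendants' portion (£396,000) is divided at the children's generation into 3 shares of £132,000. Gideon takes £132,000. The 2 shares of the deceased (Florian and Joaquin) are combined into a pool of £264,000.
That pool (£264,000) is divided at the grandchildren's generation equally among Svea, Lorcan, Jovan, Lachlan, Ruthie, and Imani: £44,000 each.

Ruthie receives £44,000.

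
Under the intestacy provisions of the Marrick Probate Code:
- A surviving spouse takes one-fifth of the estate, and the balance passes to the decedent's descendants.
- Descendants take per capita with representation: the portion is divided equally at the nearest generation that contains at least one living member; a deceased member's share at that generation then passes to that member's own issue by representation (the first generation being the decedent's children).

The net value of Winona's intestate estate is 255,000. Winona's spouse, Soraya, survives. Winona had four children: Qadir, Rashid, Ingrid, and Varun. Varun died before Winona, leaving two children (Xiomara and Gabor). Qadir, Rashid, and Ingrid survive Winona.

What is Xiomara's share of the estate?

Xiomara receives 25,500.

Soraya takes one-fifth of 255,000 = 51,000. The remaining 204,000 passes to the descendants.
The descendants' portion (204,000) is divided into 4 shares of 51,000: Qadir, Rashid, and Ingrid each take 51,000; Varun's 51,000 share passes to Varun's issue.
Varun's share (51,000) is divided into 2 shares of 25,500: Xiomara and Gabor each take 25,500.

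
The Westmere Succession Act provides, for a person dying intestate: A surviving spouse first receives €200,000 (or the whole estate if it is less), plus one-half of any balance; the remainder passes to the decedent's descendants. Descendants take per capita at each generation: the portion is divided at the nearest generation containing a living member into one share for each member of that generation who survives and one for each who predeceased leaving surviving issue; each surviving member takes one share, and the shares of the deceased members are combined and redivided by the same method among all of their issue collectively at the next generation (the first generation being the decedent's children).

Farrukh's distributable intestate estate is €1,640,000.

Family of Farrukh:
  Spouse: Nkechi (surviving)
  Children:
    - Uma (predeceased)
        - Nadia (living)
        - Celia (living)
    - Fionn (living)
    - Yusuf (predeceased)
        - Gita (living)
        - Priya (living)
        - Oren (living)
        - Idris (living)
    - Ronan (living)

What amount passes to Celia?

Celia receives €60,000.

Nkechi first takes €200,000, leaving a balance of €1,440,000. Nkechi then takes one-half of the balance (€720,000), for a total of €920,000. The remaining €720,000 passes to the descendants.
The descendants' portion (€720,000) is divided at the children's generation into 4 shares of €180,000. Fionn and Ronan each take €180,000. The 2 shares of the deceased (Uma and Yusuf) are combined into a pool of €360,000.
That pool (€360,000) is divided at the grandchildren's generation equally among Nadia, Celia, Gita, Priya, Oren, and Idris: €60,000 each.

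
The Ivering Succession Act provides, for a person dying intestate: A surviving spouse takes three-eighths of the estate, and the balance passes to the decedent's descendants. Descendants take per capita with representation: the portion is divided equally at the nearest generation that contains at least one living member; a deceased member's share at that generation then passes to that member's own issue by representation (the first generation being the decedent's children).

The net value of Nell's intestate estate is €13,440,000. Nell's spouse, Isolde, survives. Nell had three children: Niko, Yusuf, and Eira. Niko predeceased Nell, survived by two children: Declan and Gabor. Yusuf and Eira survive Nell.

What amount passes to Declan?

Declan receives €1,400,000.

Isolde takes three-eighths of €13,440,000 = €5,040,000. The remaining €8,400,000 passes to the descendants.
The descendants' portion (€8,400,000) is divided into 3 shares of €2,800,000: Yusuf and Eira each take €2,800,000; Niko's €2,800,000 share passes to Niko's issue.
Niko's share (€2,800,000) is divided into 2 shares of €1,400,000: Declan and Gabor each take €1,400,000.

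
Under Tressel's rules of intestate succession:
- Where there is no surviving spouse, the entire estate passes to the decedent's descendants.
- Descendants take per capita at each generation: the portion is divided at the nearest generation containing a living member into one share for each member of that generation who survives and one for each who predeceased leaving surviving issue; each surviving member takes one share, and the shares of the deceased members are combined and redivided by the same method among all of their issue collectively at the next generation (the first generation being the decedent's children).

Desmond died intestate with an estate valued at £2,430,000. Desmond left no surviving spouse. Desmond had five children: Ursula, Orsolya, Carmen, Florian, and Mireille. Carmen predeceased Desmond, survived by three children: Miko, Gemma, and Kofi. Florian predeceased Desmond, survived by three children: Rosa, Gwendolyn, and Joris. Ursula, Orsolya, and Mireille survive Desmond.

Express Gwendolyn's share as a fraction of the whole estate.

The entire £2,430,000 passes to the descendants.
That amount (£2,430,000) is divided at the children's generation into 5 shares of £486,000. Ursula, Orsolya, and Mireille each take £486,000. The 2 shares of the deceased (Carmen and Florian) are combined into a pool of £972,000.
That pool (£972,000) is divided at the grandchildren's generation equally among Miko, Gemma, Kofi, Rosa, Gwendolyn, and Joris: £162,000 each.

Gwendolyn receives 1/15 of the estate.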